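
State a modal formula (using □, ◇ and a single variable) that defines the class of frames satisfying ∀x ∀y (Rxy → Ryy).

□(□p → p)

This is shift-reflexivity; the standard corresponding axiom is T□: □(□p → p).
Suppose □(□p→p) is valid. Take Rxy and set V(p)={w : Ryw}. Then at y, □p holds; since □(□p→p) at x, □p→p at y, so p at y, i.e. Ryy.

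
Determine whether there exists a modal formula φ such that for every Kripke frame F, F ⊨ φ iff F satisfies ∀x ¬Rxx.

Any modally definable frame class is closed under surjective bounded morphisms.
The 3-cycle (worlds w0,w1,w2 with w0→w1→w2→w0) is irreflexive, and the map sending every world to a single reflexive point • is a surjective bounded morphism (forth: every edge maps to (•,•); back: every world has a successor). So any modal formula valid on the 3-cycle is also valid on the reflexive point, which is not irreflexive.
Hence irreflexivity is not modally definable.

Not definable by any modal formula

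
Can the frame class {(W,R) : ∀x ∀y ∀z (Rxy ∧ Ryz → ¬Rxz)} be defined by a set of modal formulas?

If a class were modally definable it would be closed under surjective bounded morphisms (Goldblatt–Thomason).
The 7-cycle (worlds w0,w1,w2,w3,w4,w5,w6 with w0→w1→w2→w3→w4→w5→w6→w0) is intransitive. Mapping every world to a single reflexive point • is a surjective bounded morphism; the reflexive point is not intransitive (R••∧R•• but R••).
Hence intransitivity is not modally definable.

No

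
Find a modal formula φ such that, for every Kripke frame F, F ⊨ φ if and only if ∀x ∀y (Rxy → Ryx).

ψ → □◇ψ

This is symmetry; the standard corresponding axiom is B: ψ → □◇ψ.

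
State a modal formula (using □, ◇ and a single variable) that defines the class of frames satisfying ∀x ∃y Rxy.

A defining formula is □s → ◇s (the D axiom).
Suppose □s→◇s is valid. At any x set V(s)=W. Then □s at x, so ◇s at x, so x has a successor.

□s → ◇s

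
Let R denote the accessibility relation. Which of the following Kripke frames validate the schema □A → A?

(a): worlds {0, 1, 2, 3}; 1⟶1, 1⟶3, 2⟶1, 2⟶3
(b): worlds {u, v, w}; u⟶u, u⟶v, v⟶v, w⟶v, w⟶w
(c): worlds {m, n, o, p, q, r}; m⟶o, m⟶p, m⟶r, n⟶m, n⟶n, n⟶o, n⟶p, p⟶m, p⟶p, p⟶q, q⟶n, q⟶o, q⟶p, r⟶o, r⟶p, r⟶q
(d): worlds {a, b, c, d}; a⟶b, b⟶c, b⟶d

(b)

The schema corresponds to reflexivity: ∀x Rxx.
(a): fails — world 0 does not see itself.
(b): ✓.
(c): fails — world m does not see itself.
(d): fails — world a does not see itself.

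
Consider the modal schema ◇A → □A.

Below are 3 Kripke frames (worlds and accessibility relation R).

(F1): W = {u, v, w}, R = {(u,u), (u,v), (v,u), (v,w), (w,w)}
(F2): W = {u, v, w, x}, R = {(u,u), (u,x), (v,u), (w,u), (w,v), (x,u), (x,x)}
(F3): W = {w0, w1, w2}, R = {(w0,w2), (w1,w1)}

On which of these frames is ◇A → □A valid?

(F3)

This is the axiom for partial functionality; its first-order frame correspondent is ∀x ∀y ∀z (Rxy ∧ Rxz → y = z).
(F1): fails — u sees both u and v.
(F2): fails — u sees both u and x.
(F3): condition met.
Valid on: (F3).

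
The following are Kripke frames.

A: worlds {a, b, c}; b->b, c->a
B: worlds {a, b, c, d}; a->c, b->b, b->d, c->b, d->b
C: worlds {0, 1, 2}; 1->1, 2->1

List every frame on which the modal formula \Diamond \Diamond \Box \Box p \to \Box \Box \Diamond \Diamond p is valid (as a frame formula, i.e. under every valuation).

A, B, C

Frame correspondent (Sahlqvist): \forall x \forall y \forall z ((x R^2 y \wedge x R^2 z) \to \exists w (y R^2 w \wedge z R^2 w)) — i.e. a generalized confluence (Geach) condition.
A: condition met.
B: condition met.
C: condition met.
Valid on: A, B, C.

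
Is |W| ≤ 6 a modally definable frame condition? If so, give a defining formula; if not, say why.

Not modally definable

If a class were modally definable it would be closed under disjoint unions (Goldblatt–Thomason).
Any modal formula valid on each of 7 disjoint one-world frames is valid on their disjoint union (validity is preserved under disjoint unions). Each one-world frame has |W|=1≤6, but the union has |W|=7.
So no modal formula (or set of formulas) defines exactly the |W|≤6 frames.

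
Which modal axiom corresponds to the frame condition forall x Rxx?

The condition is reflexivity. The T schema □s → s defines it.

□s → s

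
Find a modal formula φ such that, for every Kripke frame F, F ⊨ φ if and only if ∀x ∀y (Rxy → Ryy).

□(□q → q)

This is shift-reflexivity; the standard corresponding axiom is T□: □(□q → q).
Suppose □(□q→q) is valid. Take Rxy and set V(q)={w : Ryw}. Then at y, □q holds; since □(□q→q) at x, □q→q at y, so q at y, i.e. Ryy.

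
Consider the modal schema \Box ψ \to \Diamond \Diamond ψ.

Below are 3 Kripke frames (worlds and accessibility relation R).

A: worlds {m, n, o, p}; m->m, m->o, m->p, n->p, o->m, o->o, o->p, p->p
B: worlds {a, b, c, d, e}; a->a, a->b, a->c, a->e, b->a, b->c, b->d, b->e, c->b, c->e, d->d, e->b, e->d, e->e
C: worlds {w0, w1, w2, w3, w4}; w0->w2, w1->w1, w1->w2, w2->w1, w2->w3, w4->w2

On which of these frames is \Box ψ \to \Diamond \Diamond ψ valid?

A, B

This is the axiom for a generalized confluence (Geach) condition; its first-order frame correspondent is \forall x \exists w (xRw \wedge x R^2 w).
A: condition met.
B: condition met.
C: fails — at w0 but no w with w0Rw and w0R²w.
Valid on: A, B.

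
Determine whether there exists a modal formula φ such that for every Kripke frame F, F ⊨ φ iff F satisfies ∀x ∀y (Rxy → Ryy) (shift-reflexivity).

Definable; □(□r → r) defines it

This is a Sahlqvist condition; the T□ axiom □(□r → r) defines it.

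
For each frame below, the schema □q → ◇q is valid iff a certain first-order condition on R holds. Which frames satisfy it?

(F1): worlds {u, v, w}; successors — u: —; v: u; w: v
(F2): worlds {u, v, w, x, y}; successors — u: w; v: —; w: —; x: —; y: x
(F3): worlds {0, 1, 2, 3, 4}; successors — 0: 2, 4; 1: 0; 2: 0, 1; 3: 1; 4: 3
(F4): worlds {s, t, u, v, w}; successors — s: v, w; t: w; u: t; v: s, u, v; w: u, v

The schema corresponds to seriality: ∀x ∃y Rxy.
(F1): fails — world u has no successor.
(F2): fails — world v has no successor.
(F3): satisfies the condition.
(F4): satisfies the condition.

(F3), (F4)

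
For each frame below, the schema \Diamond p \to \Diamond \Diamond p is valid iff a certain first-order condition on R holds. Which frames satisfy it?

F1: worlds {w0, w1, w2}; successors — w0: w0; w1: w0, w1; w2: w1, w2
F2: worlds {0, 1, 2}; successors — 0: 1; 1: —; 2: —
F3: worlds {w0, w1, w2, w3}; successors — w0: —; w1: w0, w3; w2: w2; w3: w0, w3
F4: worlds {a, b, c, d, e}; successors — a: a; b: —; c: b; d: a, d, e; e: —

F1, F3

The schema corresponds to a generalized confluence (Geach) condition: \forall x \forall y (xRy \to \exists w (y = w \wedge x R^2 w)).
F1: condition met.
F2: fails — 0R1 but no w with 1=w and 0R²w.
F3: condition met.
F4: fails — cRb but no w with b=w and cR²w.
Valid on: F1, F3.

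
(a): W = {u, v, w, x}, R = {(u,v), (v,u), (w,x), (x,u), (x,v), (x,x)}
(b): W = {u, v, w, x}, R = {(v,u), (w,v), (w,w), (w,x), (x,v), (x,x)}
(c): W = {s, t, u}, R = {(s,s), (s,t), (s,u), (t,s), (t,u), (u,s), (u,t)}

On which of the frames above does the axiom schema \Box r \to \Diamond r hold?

Frame correspondent (Sahlqvist): \forall x \exists y Rxy — i.e. seriality.
(a): ✓.
(b): fails — world u has no successor.
(c): ✓.

(a), (c)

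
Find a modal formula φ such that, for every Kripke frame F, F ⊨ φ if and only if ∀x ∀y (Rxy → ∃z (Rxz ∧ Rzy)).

This is density; the standard corresponding axiom is C4: □□ψ → □ψ.
Suppose □□ψ→□ψ is valid. Take Rxy and set V(ψ)={w : xR²w}. Then □□ψ at x, so □ψ at x, so ψ at y, i.e. ∃z(Rxz∧Rzy).

□□ψ → □ψ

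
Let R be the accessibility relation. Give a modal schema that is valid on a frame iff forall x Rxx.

A defining formula is □ψ → ψ (the T axiom).

□ψ → ψ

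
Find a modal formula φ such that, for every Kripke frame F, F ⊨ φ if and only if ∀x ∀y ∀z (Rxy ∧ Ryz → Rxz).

□ψ → □□ψ

This is transitivity; the standard corresponding axiom is 4: □ψ → □□ψ.
Suppose □ψ→□□ψ is valid. Take Rxy, Ryz and set V(ψ)={w : Rxw}. Then □ψ at x, so □□ψ at x, so □ψ at y, so ψ at z, i.e. Rxz.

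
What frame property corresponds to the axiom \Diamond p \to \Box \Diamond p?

Suppose ◇p→□◇p is valid. Take Rxy, Rxz and set V(p)={y}. Then ◇p at x, so □◇p at x, so ◇p at z, so some w with Rzw has p; w=y, i.e. Rzy. By symmetry of the argument, Ryz.
The converse is a direct semantic check.
So the correspondent is the Euclidean property.

The Euclidean property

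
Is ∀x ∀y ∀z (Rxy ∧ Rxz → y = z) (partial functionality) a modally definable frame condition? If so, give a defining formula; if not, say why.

Definable; ◇r → □r defines it

The condition is partial functionality. A defining modal formula is ◇r → □r.
Suppose ◇r→□r is valid. Take Rxy, Rxz and set V(r)={y}. Then ◇r at x, so □r at x, so r at z, i.e. z=y.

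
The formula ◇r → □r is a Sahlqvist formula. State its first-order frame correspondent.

This schema is the CD axiom.
Its frame correspondent is partial functionality — ∀x ∀y ∀z (Rxy ∧ Rxz → y = z).

partial functionality: ∀x ∀y ∀z (Rxy ∧ Rxz → y = z)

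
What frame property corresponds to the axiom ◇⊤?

Seriality

◇⊤ holds at w iff w has a successor, so frame-validity of ◇⊤ is exactly seriality. Equivalently via □r → ◇r:
Suppose □r→◇r is valid. At any x set V(r)=W. Then □r at x, so ◇r at x, so x has a successor.
The converse is a direct semantic check.
Frame condition: ∀x ∃y Rxy.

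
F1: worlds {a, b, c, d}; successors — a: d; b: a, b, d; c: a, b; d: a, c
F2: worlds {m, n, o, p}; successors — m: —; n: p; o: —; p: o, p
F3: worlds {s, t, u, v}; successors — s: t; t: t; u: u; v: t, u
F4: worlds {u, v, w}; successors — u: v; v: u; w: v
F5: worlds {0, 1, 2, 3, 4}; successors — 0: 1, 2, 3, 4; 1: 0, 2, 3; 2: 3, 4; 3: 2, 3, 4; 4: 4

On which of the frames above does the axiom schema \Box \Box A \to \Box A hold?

The schema corresponds to density: \forall x \forall y (Rxy \to \exists z (Rxz \wedge Rzy)).
F1: fails — Rdc but no z with Rdz and Rzc.
F2: satisfies the condition.
F3: satisfies the condition.
F4: fails — Ruv but no z with Ruz and Rzv.
F5: fails — R10 but no z with R1z and Rz0.

F2, F3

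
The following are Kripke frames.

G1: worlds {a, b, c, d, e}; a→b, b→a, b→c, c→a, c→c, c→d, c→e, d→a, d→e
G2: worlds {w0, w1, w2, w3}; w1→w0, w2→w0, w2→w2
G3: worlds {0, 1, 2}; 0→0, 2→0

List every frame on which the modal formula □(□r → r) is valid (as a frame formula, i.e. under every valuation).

The schema corresponds to shift-reflexivity: ∀x ∀y (Rxy → Ryy).
G1: fails — Rcd but not Rdd.
G2: fails — Rw1w0 but not Rw0w0.
G3: condition met.

G3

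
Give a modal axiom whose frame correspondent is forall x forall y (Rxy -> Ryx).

A defining formula is ψ → □◇ψ (the B axiom).
Suppose ψ→□◇ψ is valid. Take Rxy and set V(ψ)={x}. Then ψ at x, so □◇ψ at x, so ◇ψ at y, so some z with Ryz has ψ; z=x, i.e. Ryx.

ψ → □◇ψ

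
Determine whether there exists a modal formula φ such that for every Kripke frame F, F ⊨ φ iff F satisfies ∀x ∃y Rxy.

This is a Sahlqvist condition; the D axiom □q → ◇q defines it.

Yes, by □q → ◇q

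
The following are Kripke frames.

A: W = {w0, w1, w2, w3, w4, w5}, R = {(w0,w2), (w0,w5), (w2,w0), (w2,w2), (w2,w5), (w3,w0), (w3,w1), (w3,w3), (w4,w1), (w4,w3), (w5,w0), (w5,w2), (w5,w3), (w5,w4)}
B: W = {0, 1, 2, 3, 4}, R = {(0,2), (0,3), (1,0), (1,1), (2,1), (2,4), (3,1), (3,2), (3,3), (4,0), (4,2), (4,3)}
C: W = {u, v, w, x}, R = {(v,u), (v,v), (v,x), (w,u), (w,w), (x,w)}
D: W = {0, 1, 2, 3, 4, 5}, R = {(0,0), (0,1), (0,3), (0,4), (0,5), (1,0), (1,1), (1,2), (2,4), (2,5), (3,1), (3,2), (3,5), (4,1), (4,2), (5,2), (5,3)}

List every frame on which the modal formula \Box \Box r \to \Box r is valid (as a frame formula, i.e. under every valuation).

The schema corresponds to density: \forall x \forall y (Rxy \to \exists z (Rxz \wedge Rzy)).
A: fails — Rw5w4 but no z with Rw5z and Rzw4.
B: fails — R40 but no z with R4z and Rz0.
C: holds.
D: fails — R25 but no z with R2z and Rz5.
Valid on: C.

C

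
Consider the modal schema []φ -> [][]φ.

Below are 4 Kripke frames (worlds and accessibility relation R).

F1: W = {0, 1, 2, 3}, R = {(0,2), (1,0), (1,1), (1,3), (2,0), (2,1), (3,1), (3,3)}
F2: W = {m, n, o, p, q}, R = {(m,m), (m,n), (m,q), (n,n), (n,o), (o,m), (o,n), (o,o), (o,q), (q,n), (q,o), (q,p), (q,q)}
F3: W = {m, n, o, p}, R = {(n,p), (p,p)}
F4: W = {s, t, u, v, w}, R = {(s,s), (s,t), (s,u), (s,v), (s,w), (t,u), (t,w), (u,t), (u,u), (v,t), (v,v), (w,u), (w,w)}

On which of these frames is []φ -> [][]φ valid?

The schema corresponds to transitivity: forall x forall y forall z (Rxy & Ryz -> Rxz).
F1: fails — R10 and R02 but not R12.
F2: fails — Rno and Rom but not Rnm.
F3: condition met.
F4: fails — Rwu and Rut but not Rwt.
Valid on: F3.

F3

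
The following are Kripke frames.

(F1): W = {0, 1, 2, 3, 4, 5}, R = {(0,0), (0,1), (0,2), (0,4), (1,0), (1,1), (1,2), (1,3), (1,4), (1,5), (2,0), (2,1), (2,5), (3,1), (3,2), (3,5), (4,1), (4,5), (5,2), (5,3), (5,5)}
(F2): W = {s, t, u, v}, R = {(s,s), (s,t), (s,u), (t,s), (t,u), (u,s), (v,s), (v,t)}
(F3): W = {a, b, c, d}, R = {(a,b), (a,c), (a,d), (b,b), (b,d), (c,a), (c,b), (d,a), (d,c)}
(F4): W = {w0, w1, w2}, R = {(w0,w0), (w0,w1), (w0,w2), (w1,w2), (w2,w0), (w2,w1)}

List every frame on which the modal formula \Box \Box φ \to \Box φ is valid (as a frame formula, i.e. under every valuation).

Frame correspondent (Sahlqvist): \forall x \forall y (Rxy \to \exists z (Rxz \wedge Rzy)) — i.e. density.
(F1): ✓.
(F2): ✓.
(F3): fails — Rca but no z with Rcz and Rza.
(F4): fails — Rw1w2 but no z with Rw1z and Rzw2.
Valid on: (F1), (F2).

(F1), (F2)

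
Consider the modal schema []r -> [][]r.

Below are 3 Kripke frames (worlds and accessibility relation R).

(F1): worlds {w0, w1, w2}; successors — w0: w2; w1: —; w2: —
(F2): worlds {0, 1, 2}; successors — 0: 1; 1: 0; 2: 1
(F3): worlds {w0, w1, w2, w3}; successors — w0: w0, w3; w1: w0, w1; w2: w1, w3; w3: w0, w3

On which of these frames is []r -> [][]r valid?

(F1)

Frame correspondent (Sahlqvist): forall x forall y forall z (Rxy & Ryz -> Rxz) — i.e. transitivity.
(F1): holds.
(F2): fails — R01 and R10 but not R00.
(F3): fails — Rw1w0 and Rw0w3 but not Rw1w3.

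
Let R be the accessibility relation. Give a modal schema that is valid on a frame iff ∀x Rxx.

A defining formula is □q → q (the T axiom).
Suppose □q→q is valid. At any x set V(q)={w : Rxw}. Then □q holds at x, so q holds at x, i.e. Rxx.

□q → q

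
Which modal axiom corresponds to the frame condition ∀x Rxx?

□s → s

A defining formula is □s → s (the T axiom).
Suppose □s→s is valid. At any x set V(s)={w : Rxw}. Then □s holds at x, so s holds at x, i.e. Rxx.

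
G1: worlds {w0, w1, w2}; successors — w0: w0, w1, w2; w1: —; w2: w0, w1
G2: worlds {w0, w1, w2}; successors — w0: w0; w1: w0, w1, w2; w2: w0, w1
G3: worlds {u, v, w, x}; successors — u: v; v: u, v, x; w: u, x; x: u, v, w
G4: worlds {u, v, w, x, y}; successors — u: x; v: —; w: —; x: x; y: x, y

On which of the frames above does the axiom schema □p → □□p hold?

This is the axiom for transitivity; its first-order frame correspondent is ∀x ∀y ∀z (Rxy ∧ Ryz → Rxz).
G1: fails — Rw2w0 and Rw0w2 but not Rw2w2.
G2: fails — Rw2w1 and Rw1w2 but not Rw2w2.
G3: fails — Ruv and Rvu but not Ruu.
G4: satisfies the condition.
Valid on: G4.

G4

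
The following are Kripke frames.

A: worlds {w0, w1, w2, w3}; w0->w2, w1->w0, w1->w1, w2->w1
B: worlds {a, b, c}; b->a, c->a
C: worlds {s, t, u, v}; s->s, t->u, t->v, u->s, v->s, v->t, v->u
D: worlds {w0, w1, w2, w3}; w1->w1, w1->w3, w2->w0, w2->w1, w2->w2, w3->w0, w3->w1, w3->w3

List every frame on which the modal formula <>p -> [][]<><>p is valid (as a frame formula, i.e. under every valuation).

B

Frame correspondent (Sahlqvist): forall x forall y forall z ((xRy & x R^2 z) -> exists w (y = w & z R^2 w)) — i.e. a generalized confluence (Geach) condition.
A: fails — w1Rw0, w1R²w0 but no w with w0=w and w0R²w.
B: satisfies the condition.
C: fails — tRu, tR²s but no w with u=w and sR²w.
D: fails — w1Rw1, w1R²w0 but no w with w1=w and w0R²w.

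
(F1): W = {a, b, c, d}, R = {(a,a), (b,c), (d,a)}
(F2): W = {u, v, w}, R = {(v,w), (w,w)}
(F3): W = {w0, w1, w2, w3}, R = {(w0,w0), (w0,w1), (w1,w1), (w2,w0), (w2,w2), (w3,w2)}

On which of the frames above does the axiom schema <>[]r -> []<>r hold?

This is the axiom for convergence; its first-order frame correspondent is forall x forall y forall z (Rxy & Rxz -> exists w (Ryw & Rzw)).
(F1): fails — Rbc and Rbc but c and c have no common successor.
(F2): satisfies the condition.
(F3): satisfies the condition.
Valid on: (F2), (F3).

(F2), (F3)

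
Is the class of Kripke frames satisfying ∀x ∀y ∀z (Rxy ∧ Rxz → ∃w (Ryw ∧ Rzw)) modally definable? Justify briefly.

Definable; ◇□r → □◇r defines it

The condition is convergence. A defining modal formula is ◇□r → □◇r.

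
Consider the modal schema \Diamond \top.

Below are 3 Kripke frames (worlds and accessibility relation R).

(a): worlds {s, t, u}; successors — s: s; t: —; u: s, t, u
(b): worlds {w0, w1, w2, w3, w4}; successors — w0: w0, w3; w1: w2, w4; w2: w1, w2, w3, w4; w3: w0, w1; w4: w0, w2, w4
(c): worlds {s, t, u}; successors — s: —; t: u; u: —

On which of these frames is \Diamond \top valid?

This is the axiom for seriality; its first-order frame correspondent is \forall x \exists y Rxy.
(a): fails — world t has no successor.
(b): condition met.
(c): fails — world s has no successor.
Valid on: (b).

(b)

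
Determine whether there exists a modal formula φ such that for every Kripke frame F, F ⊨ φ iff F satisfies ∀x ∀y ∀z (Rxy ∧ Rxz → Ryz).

The condition is the Euclidean property. A defining modal formula is ◇p → □◇p.

Yes — defined by ◇p → □◇p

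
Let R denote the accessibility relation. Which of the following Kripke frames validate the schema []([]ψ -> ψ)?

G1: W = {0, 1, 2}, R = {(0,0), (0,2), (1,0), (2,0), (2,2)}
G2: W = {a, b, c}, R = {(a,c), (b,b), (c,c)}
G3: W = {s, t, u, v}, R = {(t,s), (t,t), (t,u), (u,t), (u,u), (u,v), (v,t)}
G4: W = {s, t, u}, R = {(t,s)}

Frame correspondent (Sahlqvist): forall x forall y (Rxy -> Ryy) — i.e. shift-reflexivity.
G1: holds.
G2: holds.
G3: fails — Ruv but not Rvv.
G4: fails — Rts but not Rss.

G1, G2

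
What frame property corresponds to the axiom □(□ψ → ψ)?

shift-reflexivity

Suppose □(□ψ→ψ) is valid. Take Rxy and set V(ψ)={w : Ryw}. Then at y, □ψ holds; since □(□ψ→ψ) at x, □ψ→ψ at y, so ψ at y, i.e. Ryy.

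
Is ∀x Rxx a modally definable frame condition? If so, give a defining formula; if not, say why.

Yes, by □q → q

This is a Sahlqvist condition; the T axiom □q → q defines it.
Suppose □q→q is valid. At any x set V(q)={w : Rxw}. Then □q holds at x, so q holds at x, i.e. Rxx.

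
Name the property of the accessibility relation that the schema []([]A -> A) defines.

shift-reflexivity: forall x forall y (Rxy -> Ryy)

This is the T□ axiom.
It corresponds to shift-reflexivity: forall x forall y (Rxy -> Ryy).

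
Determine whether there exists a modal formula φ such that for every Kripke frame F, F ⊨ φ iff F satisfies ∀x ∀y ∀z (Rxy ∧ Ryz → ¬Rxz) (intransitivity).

Any modally definable frame class is closed under surjective bounded morphisms.
The 3-cycle (worlds a,b,c with a→b→c→a) is intransitive. Mapping every world to a single reflexive point • is a surjective bounded morphism; the reflexive point is not intransitive (R••∧R•• but R••).
So no modal formula (or set of formulas) defines exactly the intransitive frames.

No — not modally definable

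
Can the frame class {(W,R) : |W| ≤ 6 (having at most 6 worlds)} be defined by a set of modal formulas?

Not modally definable

If a class were modally definable it would be closed under disjoint unions (Goldblatt–Thomason).
Any modal formula valid on each of 7 disjoint one-world frames is valid on their disjoint union (validity is preserved under disjoint unions). Each one-world frame has |W|=1≤6, but the union has |W|=7.
So no modal formula (or set of formulas) defines exactly the |W|≤6 frames.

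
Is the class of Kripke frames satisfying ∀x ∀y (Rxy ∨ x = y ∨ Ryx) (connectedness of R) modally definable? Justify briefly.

No

Modal frame validity is preserved under disjoint unions.
Take 4 disjoint single-world reflexive frames: each is trivially connected, but their disjoint union has 4 worlds with no edge between distinct components, so it is not connected.
So the class is not modally definable.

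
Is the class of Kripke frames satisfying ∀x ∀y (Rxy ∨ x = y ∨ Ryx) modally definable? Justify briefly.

Modal frame validity is preserved under disjoint unions.
Take 3 disjoint single-world reflexive frames: each is trivially connected, but their disjoint union has 3 worlds with no edge between distinct components, so it is not connected.
So the class is not modally definable.

Not definable by any modal formula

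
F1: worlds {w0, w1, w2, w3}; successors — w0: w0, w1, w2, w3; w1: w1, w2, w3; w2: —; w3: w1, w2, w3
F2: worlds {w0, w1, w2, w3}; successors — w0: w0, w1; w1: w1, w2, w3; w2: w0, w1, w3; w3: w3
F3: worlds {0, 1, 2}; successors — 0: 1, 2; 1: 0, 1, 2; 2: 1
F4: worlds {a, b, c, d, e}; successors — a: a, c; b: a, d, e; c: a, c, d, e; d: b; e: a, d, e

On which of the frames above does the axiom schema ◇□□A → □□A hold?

This is the axiom for a generalized confluence (Geach) condition; its first-order frame correspondent is ∀x ∀y ∀z ((xRy ∧ xR²z) → ∃w (yR²w ∧ z = w)).
F1: fails — w0Rw1, w0R²w0 but no w with w1R²w and w0=w.
F2: fails — w1Rw3, w1R²w0 but no w with w3R²w and w0=w.
F3: holds.
F4: fails — bRa, bR²b but no w with aR²w and b=w.

F3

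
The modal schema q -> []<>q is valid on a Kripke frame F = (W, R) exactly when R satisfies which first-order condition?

Symmetry

This is the B axiom.
It corresponds to symmetry: forall x forall y (Rxy -> Ryx).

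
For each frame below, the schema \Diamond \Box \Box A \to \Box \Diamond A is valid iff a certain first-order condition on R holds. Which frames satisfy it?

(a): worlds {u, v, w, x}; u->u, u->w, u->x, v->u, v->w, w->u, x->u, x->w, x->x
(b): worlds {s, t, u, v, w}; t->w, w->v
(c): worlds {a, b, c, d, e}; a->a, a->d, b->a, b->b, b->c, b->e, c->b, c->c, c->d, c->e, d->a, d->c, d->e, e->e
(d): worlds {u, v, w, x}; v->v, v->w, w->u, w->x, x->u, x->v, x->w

(a)

Frame correspondent (Sahlqvist): \forall x \forall y \forall z ((xRy \wedge xRz) \to \exists w (y R^2 w \wedge zRw)) — i.e. a generalized confluence (Geach) condition.
(a): holds.
(b): fails — tRw, tRw but no w* with wR²w* and wRw*.
(c): fails — bRe, bRa but no w with eR²w and aRw.
(d): fails — wRu, wRu but no t with uR²t and uRt.
Valid on: (a).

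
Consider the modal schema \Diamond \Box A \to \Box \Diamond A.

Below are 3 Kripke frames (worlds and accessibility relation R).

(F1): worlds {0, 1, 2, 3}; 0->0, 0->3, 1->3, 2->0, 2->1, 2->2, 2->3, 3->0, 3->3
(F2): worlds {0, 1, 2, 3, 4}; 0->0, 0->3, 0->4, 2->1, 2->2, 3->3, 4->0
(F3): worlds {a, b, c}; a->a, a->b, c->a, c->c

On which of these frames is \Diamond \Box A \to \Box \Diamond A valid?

This is the axiom for convergence; its first-order frame correspondent is \forall x \forall y \forall z (Rxy \wedge Rxz \to \exists w (Ryw \wedge Rzw)).
(F1): holds.
(F2): fails — R04 and R03 but 4 and 3 have no common successor.
(F3): fails — Raa and Rab but a and b have no common successor.
Valid on: (F1).

(F1)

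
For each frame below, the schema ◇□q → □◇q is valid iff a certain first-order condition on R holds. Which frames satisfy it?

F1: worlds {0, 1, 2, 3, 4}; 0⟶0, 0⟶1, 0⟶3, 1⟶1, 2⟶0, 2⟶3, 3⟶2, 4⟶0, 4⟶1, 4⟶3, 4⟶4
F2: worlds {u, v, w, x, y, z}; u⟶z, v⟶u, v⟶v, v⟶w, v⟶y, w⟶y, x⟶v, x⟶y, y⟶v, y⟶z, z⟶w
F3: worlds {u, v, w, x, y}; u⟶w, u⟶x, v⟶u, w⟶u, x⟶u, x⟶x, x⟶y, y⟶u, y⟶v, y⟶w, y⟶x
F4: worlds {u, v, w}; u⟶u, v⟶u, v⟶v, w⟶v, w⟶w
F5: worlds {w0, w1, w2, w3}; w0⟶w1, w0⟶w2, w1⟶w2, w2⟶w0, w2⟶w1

F4

This is the axiom for convergence; its first-order frame correspondent is ∀x ∀y ∀z (Rxy ∧ Rxz → ∃w (Ryw ∧ Rzw)).
F1: fails — R00 and R03 but 0 and 3 have no common successor.
F2: fails — Rvv and Rvu but v and u have no common successor.
F3: fails — Ryv and Ryu but v and u have no common successor.
F4: holds.
F5: fails — Rw0w1 and Rw0w2 but w1 and w2 have no common successor.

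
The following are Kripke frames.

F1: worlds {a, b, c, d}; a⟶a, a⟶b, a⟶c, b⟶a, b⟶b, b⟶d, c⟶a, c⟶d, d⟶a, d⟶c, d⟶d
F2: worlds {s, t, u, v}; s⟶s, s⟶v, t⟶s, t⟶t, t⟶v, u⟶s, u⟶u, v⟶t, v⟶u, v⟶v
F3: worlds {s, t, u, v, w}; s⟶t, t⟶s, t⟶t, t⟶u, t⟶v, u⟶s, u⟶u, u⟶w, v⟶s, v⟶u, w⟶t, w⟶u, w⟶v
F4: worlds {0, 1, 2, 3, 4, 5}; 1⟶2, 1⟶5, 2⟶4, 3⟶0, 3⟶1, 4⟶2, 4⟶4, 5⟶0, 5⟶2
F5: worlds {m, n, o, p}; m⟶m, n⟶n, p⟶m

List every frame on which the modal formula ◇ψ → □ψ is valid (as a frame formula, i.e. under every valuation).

F5

This is the axiom for partial functionality; its first-order frame correspondent is ∀x ∀y ∀z (Rxy ∧ Rxz → y = z).
F1: fails — a sees both a and b.
F2: fails — s sees both s and v.
F3: fails — t sees both s and t.
F4: fails — 1 sees both 2 and 5.
F5: ✓.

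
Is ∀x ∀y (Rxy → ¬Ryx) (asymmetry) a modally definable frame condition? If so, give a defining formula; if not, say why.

Modal frame validity is preserved under surjective bounded morphisms.
The 3-cycle (worlds w0,w1,w2 with w0→w1→w2→w0) is asymmetric. Mapping every world to a single reflexive point • is a surjective bounded morphism, and the reflexive point is not asymmetric (R•• but asymmetry requires ¬R••).
Hence asymmetry is not modally definable.

Not modally definable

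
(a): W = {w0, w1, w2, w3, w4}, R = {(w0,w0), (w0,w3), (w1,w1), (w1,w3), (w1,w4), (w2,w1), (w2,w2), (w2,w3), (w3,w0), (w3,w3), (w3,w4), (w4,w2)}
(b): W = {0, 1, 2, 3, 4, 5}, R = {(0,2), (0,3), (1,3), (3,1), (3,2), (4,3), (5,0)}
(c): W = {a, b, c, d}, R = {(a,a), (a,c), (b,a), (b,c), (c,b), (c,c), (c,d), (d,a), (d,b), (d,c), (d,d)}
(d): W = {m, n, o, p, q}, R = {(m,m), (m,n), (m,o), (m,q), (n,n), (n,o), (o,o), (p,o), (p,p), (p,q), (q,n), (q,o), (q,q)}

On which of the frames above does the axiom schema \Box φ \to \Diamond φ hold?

(a), (c), (d)

Frame correspondent (Sahlqvist): \forall x \exists y Rxy — i.e. seriality.
(a): ✓.
(b): fails — world 2 has no successor.
(c): ✓.
(d): ✓.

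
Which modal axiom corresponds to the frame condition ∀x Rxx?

□q → q

The condition is reflexivity. The T schema □q → q defines it.
Suppose □q→q is valid. At any x set V(q)={w : Rxw}. Then □q holds at x, so q holds at x, i.e. Rxx.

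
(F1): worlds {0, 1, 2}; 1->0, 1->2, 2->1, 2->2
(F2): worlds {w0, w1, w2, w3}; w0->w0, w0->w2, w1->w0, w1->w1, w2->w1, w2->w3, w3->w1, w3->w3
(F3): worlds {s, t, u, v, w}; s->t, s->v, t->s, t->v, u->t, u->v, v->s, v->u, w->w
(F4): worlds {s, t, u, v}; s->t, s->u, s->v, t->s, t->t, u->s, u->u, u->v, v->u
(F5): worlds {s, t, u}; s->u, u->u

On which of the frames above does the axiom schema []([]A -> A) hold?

(F5)

The schema corresponds to shift-reflexivity: forall x forall y (Rxy -> Ryy).
(F1): fails — R10 but not R00.
(F2): fails — Rw0w2 but not Rw2w2.
(F3): fails — Ruv but not Rvv.
(F4): fails — Ruv but not Rvv.
(F5): holds.
Valid on: (F5).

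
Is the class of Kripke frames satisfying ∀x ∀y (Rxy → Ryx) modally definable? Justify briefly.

Yes, by r → □◇r

This is a Sahlqvist condition; the B axiom r → □◇r defines it.
Suppose r→□◇r is valid. Take Rxy and set V(r)={x}. Then r at x, so □◇r at x, so ◇r at y, so some z with Ryz has r; z=x, i.e. Ryx.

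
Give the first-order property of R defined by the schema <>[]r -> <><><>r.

forall x forall y (xRy -> exists w (yRw & x R^3 w))

This is a Sahlqvist (Geach-type) schema ◇^1□^1r → □^0◇^3r.
Minimal-valuation argument: fix x; take any y with xR^1y and any z with xR^0z. Set V(r) to the set of worlds R-reachable from y in exactly 1 step. Then □^1r holds at y, so the antecedent holds at x; validity forces ◇^3r at z, giving a w with zR^3w and yR^1w.
First-order correspondent: forall x forall y (xRy -> exists w (yRw & x R^3 w)).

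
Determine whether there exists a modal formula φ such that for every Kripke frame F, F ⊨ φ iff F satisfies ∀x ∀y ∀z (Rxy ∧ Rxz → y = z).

Yes: it is partial functionality, defined by the CD schema ◇p → □p.
Suppose ◇p→□p is valid. Take Rxy, Rxz and set V(p)={y}. Then ◇p at x, so □p at x, so p at z, i.e. z=y.

Yes, by ◇p → □p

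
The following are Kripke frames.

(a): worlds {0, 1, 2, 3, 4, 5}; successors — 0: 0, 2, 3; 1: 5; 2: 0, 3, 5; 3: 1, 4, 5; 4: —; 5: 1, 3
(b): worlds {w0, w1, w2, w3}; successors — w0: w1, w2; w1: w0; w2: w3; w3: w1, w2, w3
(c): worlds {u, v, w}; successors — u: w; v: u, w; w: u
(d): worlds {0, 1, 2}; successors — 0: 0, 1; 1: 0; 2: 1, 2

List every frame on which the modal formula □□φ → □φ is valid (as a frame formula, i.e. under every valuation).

(d)

Frame correspondent (Sahlqvist): ∀x ∀y (Rxy → ∃z (Rxz ∧ Rzy)) — i.e. density.
(a): fails — R34 but no z with R3z and Rz4.
(b): fails — Rw1w0 but no z with Rw1z and Rzw0.
(c): fails — Ruw but no z with Ruz and Rzw.
(d): ✓.
Valid on: (d).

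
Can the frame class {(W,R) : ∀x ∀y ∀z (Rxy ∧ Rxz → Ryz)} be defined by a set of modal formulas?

This is a Sahlqvist condition; the 5 axiom ◇q → □◇q defines it.
Suppose ◇q→□◇q is valid. Take Rxy, Rxz and set V(q)={y}. Then ◇q at x, so □◇q at x, so ◇q at z, so some w with Rzw has q; w=y, i.e. Rzy. By symmetry of the argument, Ryz.

Yes, by ◇q → □◇q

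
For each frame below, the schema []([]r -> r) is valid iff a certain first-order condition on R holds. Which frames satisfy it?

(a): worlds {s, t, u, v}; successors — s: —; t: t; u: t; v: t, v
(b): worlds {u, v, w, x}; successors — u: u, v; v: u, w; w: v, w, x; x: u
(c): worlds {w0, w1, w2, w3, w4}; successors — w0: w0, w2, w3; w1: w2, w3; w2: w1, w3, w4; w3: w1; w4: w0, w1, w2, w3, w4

(a)

The schema corresponds to shift-reflexivity: forall x forall y (Rxy -> Ryy).
(a): ✓.
(b): fails — Ruv but not Rvv.
(c): fails — Rw1w2 but not Rw2w2.
Valid on: (a).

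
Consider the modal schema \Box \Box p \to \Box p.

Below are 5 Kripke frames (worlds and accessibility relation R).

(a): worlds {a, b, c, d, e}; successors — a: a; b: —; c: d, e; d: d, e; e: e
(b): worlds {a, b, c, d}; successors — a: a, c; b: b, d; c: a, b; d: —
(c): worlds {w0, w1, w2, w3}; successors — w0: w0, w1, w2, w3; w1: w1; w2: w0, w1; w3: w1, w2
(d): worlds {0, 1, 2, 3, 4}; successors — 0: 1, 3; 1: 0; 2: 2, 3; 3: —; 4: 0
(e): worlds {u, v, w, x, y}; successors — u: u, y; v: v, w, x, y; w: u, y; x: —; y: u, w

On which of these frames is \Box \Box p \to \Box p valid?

(a), (b)

This is the axiom for density; its first-order frame correspondent is \forall x \forall y (Rxy \to \exists z (Rxz \wedge Rzy)).
(a): holds.
(b): holds.
(c): fails — Rw3w2 but no z with Rw3z and Rzw2.
(d): fails — R10 but no z with R1z and Rz0.
(e): fails — Ryw but no z with Ryz and Rzw.
Valid on: (a), (b).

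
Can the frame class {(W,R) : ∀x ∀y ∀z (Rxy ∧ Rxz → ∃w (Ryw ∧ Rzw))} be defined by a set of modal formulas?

The condition is convergence. A defining modal formula is ◇□p → □◇p.

Definable; ◇□p → □◇p defines it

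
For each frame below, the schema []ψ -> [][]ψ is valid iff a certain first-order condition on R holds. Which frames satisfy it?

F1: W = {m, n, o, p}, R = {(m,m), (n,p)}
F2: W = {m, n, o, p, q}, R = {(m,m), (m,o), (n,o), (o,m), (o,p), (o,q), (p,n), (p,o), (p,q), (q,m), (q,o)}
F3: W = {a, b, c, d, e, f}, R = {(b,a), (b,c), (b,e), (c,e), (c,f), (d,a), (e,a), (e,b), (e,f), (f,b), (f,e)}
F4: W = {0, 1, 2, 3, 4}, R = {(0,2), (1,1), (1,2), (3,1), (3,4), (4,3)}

The schema corresponds to transitivity: forall x forall y forall z (Rxy & Ryz -> Rxz).
F1: ✓.
F2: fails — Rom and Rmo but not Roo.
F3: fails — Rbc and Rcf but not Rbf.
F4: fails — R34 and R43 but not R33.

F1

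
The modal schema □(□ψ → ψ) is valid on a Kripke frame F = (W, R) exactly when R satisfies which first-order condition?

Shift-reflexivity

Suppose □(□ψ→ψ) is valid. Take Rxy and set V(ψ)={w : Ryw}. Then at y, □ψ holds; since □(□ψ→ψ) at x, □ψ→ψ at y, so ψ at y, i.e. Ryy.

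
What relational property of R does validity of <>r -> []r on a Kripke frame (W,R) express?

This schema is the CD axiom.
It corresponds to partial functionality: forall x forall y forall z (Rxy & Rxz -> y = z).

partial functionality: forall x forall y forall z (Rxy & Rxz -> y = z)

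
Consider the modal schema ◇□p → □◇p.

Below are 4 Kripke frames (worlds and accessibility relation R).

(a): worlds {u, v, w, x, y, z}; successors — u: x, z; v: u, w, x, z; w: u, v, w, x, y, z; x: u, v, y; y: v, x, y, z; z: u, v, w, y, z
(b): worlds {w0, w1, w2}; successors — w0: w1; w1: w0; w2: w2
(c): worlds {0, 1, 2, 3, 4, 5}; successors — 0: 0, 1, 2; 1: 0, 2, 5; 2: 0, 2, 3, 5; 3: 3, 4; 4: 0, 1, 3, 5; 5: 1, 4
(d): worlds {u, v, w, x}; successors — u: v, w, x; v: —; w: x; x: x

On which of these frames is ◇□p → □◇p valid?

(b)

The schema corresponds to convergence: ∀x ∀y ∀z (Rxy ∧ Rxz → ∃w (Ryw ∧ Rzw)).
(a): fails — Rvx and Rvu but x and u have no common successor.
(b): holds.
(c): fails — R12 and R15 but 2 and 5 have no common successor.
(d): fails — Ruv and Ruv but v and v have no common successor.
Valid on: (b).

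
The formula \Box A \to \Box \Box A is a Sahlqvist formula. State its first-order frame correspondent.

Suppose □A→□□A is valid. Take Rxy, Ryz and set V(A)={w : Rxw}. Then □A at x, so □□A at x, so □A at y, so A at z, i.e. Rxz.

Transitivity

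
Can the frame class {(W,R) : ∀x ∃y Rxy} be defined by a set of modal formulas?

Yes: it is seriality, defined by the D schema □r → ◇r.
Suppose □r→◇r is valid. At any x set V(r)=W. Then □r at x, so ◇r at x, so x has a successor.

Yes — defined by □r → ◇r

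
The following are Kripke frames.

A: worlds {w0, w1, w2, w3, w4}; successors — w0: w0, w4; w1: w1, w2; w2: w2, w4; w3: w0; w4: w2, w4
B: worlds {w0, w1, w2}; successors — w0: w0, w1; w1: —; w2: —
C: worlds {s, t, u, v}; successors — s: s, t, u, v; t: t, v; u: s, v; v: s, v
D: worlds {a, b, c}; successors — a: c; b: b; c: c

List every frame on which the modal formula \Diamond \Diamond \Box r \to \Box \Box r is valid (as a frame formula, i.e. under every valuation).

D

The schema corresponds to a generalized confluence (Geach) condition: \forall x \forall y \forall z ((x R^2 y \wedge x R^2 z) \to \exists w (yRw \wedge z = w)).
A: fails — w0R²w0, w0R²w2 but no w with w0Rw and w2=w.
B: fails — w0R²w1, w0R²w0 but no w with w1Rw and w0=w.
C: fails — sR²t, sR²s but no w with tRw and s=w.
D: ✓.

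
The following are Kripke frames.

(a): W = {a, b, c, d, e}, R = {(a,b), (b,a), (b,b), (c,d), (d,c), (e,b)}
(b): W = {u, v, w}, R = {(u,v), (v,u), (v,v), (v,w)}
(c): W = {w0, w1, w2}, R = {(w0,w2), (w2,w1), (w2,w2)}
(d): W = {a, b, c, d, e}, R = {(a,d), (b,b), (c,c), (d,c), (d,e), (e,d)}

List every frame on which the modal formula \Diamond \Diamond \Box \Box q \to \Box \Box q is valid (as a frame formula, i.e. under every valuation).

The schema corresponds to a generalized confluence (Geach) condition: \forall x \forall y \forall z ((x R^2 y \wedge x R^2 z) \to \exists w (y R^2 w \wedge z = w)).
(a): satisfies the condition.
(b): fails — uR²w, uR²u but no t with wR²t and u=t.
(c): fails — w0R²w1, w0R²w1 but no w with w1R²w and w1=w.
(d): fails — aR²c, aR²e but no w with cR²w and e=w.

(a)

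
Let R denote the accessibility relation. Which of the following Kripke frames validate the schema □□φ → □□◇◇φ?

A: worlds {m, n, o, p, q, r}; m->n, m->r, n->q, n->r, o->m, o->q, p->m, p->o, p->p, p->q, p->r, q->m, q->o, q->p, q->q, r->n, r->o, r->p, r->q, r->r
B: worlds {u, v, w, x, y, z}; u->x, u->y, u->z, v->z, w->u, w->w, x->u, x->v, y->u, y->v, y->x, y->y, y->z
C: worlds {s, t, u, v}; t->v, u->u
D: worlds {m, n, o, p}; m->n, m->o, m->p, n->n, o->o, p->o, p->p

The schema corresponds to a generalized confluence (Geach) condition: ∀x ∀z (xR²z → ∃w (xR²w ∧ zR²w)).
A: ✓.
B: fails — uR²v but no t with uR²t and vR²t.
C: ✓.
D: ✓.

A, C, D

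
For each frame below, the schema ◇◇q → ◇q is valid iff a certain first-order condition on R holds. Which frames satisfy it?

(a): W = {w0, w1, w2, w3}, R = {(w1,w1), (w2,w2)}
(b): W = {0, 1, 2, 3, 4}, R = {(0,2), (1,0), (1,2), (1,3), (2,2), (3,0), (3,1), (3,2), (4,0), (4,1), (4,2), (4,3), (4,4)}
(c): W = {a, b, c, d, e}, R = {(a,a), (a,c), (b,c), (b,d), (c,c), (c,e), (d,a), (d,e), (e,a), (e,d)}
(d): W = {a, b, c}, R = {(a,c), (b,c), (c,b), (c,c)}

(a)

This is the axiom for transitivity; its first-order frame correspondent is ∀x ∀y ∀z (Rxy ∧ Ryz → Rxz).
(a): satisfies the condition.
(b): fails — R31 and R13 but not R33.
(c): fails — Rbc and Rce but not Rbe.
(d): fails — Rac and Rcb but not Rab.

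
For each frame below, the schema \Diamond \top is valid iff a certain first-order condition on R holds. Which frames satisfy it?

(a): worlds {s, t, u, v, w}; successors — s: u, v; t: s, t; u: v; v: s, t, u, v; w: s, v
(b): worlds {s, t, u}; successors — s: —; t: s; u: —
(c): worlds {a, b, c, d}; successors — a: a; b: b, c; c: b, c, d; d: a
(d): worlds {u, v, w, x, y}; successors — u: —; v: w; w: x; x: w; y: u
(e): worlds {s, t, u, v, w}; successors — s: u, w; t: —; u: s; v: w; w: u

(a), (c)

Frame correspondent (Sahlqvist): \forall x \exists y Rxy — i.e. seriality.
(a): condition met.
(b): fails — world s has no successor.
(c): condition met.
(d): fails — world u has no successor.
(e): fails — world t has no successor.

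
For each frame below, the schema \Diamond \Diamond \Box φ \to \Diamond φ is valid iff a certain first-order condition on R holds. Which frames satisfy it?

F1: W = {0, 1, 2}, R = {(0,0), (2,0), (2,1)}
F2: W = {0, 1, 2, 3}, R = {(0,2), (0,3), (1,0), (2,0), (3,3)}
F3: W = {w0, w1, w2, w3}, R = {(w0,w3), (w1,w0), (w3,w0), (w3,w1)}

F1

This is the axiom for a generalized confluence (Geach) condition; its first-order frame correspondent is \forall x \forall y (x R^2 y \to \exists w (yRw \wedge xRw)).
F1: ✓.
F2: fails — 1R²3 but no w with 3Rw and 1Rw.
F3: fails — w0R²w1 but no w with w1Rw and w0Rw.
Valid on: F1.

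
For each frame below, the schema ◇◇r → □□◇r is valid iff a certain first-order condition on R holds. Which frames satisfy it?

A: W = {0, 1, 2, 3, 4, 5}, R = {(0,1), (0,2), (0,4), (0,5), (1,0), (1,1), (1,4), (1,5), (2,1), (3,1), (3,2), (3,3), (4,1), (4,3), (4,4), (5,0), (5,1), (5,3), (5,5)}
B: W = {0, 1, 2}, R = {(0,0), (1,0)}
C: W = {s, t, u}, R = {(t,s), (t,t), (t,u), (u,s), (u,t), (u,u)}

B

The schema corresponds to a generalized confluence (Geach) condition: ∀x ∀y ∀z ((xR²y ∧ xR²z) → ∃w (y = w ∧ zRw)).
A: fails — 0R²0, 0R²0 but no w with 0=w and 0Rw.
B: satisfies the condition.
C: fails — tR²s, tR²s but no w with s=w and sRw.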